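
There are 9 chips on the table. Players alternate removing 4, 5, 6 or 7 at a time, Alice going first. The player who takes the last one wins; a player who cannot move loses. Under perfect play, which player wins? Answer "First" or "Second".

First

Mark each pile size as W (mover wins) or L (mover loses):
i:   0  1  2  3  4  5  6  7  8  9
     L  L  L  L  W  W  W  W  W  W
Position 9 is W, so the first player wins.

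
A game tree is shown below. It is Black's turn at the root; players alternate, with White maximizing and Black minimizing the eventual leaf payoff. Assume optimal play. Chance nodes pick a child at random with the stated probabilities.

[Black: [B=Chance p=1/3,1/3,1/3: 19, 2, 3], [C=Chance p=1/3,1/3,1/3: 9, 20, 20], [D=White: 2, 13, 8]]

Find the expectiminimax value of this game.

8

B (Chance): 1/3·19 + 1/3·2 + 1/3·3 = 8
C (Chance): 1/3·9 + 1/3·20 + 1/3·20 = 16.33
D (White): max(2, 13, 8) = 13
Root (Black): min(8, 16.33, 13) = 8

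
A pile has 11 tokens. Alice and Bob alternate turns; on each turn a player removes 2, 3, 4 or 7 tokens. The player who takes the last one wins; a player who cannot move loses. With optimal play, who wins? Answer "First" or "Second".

i:   0  1  2  3  4  5  6  7  8  9 10 11
     L  L  W  W  W  W  L  W  W  W  W  L
Position 11 is L, so the second player wins.

Second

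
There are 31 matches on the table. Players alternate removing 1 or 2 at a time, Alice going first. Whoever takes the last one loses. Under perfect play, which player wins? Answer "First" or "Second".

Second

W/L table (W = player to move can force a win):
i:   0  1  2  3  4  5  6  7  8  9 10 11 12 13 14 15 16 17 18 19 20 21 22 23 24 25 26 27 28 29 30 31
     W  L  W  W  L  W  W  L  W  W  L  W  W  L  W  W  L  W  W  L  W  W  L  W  W  L  W  W  L  W  W  L
Position 31 is L, so the second player wins.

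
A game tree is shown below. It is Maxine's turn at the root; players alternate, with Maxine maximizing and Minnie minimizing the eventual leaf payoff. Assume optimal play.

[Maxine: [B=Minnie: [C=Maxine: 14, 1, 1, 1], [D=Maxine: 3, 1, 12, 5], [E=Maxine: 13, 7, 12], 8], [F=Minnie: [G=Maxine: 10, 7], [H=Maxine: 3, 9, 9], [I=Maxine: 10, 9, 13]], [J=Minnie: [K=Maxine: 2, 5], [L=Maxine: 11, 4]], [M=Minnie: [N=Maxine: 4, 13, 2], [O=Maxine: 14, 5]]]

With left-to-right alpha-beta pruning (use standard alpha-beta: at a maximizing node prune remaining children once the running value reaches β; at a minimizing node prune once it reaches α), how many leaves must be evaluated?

22

C [α=-∞,β=+∞]: v=14
D [α=-∞,β=14]: v=12
E [α=-∞,β=12]: v=13 after child 1 ≥ β → β-cutoff, skip 2
B [α=-∞,β=+∞]: v=8
G [α=8,β=+∞]: v=10
H [α=8,β=10]: v=9
I [α=8,β=9]: v=10 after child 1 ≥ β → β-cutoff, skip 2
F [α=8,β=+∞]: v=9
K [α=9,β=+∞]: v=5
J [α=9,β=+∞]: v=5 after child 1 ≤ α → α-cutoff, skip 1
N [α=9,β=+∞]: v=13
O [α=9,β=13]: v=14 after child 1 ≥ β → β-cutoff, skip 1
M [α=9,β=+∞]: v=13
Root [α=-∞,β=+∞]: v=13
Leaves evaluated: 22 of 29.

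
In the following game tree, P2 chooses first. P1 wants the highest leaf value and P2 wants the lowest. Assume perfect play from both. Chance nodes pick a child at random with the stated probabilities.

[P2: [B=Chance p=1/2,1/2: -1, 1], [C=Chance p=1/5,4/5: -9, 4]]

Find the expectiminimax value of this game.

B (Chance): 1/2·-1 + 1/2·1 = 0
C (Chance): 1/5·-9 + 4/5·4 = 1.4
Root (P2): min(0, 1.4) = 0

0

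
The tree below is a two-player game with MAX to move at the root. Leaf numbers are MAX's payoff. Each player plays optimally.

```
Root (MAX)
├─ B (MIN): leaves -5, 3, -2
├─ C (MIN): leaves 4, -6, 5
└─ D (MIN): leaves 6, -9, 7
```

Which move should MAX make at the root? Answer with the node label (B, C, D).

B

B (MIN): min(-5, 3, -2) = -5
C (MIN): min(4, -6, 5) = -6
D (MIN): min(6, -9, 7) = -9
Root (MAX): max(-5, -6, -9) = -5
MAX picks the child with the highest value: B (value -5).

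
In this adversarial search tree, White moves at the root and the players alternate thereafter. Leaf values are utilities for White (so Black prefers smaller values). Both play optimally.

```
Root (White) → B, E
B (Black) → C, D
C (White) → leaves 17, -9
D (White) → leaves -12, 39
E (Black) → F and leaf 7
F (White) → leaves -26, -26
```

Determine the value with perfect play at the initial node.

C (White): max(17, -9) = 17
D (White): max(-12, 39) = 39
B (Black): min(17, 39) = 17
F (White): max(-26, -26) = -26
E (Black): min(-26, 7) = -26
Root (White): max(17, -26) = 17

17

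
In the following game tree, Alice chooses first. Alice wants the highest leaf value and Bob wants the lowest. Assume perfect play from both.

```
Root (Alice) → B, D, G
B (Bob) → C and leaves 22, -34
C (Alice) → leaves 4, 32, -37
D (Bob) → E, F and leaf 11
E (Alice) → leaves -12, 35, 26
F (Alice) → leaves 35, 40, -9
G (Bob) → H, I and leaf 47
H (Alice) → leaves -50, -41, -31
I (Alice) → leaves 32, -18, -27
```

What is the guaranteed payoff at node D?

E: max(-12, 35, 26) = 35
F: max(35, 40, -9) = 40
D: min(35, 40, 11) = 11

11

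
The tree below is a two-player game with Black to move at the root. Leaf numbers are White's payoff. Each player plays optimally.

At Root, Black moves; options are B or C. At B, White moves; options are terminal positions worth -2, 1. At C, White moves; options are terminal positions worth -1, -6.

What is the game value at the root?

B (White): max(-2, 1) = 1
C (White): max(-1, -6) = -1
Root (Black): min(1, -1) = -1

-1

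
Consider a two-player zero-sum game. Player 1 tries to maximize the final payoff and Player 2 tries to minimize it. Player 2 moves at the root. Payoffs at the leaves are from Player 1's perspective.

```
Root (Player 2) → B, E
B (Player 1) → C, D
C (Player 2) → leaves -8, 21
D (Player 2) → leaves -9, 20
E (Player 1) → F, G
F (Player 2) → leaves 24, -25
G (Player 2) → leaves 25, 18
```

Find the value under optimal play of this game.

C (Player 2): min(-8, 21) = -8
D (Player 2): min(-9, 20) = -9
B (Player 1): max(-8, -9) = -8
F (Player 2): min(24, -25) = -25
G (Player 2): min(25, 18) = 18
E (Player 1): max(-25, 18) = 18
Root (Player 2): min(-8, 18) = -8

-8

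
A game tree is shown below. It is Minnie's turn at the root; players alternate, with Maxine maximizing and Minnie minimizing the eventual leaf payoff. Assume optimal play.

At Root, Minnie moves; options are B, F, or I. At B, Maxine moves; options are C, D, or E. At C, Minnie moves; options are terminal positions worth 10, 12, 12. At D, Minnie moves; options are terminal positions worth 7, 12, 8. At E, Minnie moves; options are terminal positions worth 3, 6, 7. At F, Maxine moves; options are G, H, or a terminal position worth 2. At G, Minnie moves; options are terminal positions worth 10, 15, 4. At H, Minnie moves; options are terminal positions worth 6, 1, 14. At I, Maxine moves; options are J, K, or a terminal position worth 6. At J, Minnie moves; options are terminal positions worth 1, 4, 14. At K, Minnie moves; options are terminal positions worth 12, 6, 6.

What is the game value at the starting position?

C (Minnie): min(10, 12, 12) = 10
D (Minnie): min(7, 12, 8) = 7
E (Minnie): min(3, 6, 7) = 3
B (Maxine): max(10, 7, 3) = 10
G (Minnie): min(10, 15, 4) = 4
H (Minnie): min(6, 1, 14) = 1
F (Maxine): max(4, 1, 2) = 4
J (Minnie): min(1, 4, 14) = 1
K (Minnie): min(12, 6, 6) = 6
I (Maxine): max(1, 6, 6) = 6
Root (Minnie): min(10, 4, 6) = 4

4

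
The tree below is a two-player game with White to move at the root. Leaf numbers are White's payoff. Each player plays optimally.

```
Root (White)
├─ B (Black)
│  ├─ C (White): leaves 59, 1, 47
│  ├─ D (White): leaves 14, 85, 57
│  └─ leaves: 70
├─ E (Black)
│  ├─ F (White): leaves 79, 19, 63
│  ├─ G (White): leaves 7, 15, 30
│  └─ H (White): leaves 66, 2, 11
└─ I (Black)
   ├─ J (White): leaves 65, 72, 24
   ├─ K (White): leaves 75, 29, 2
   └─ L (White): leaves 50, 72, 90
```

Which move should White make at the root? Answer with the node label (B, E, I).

C (White): max(59, 1, 47) = 59
D (White): max(14, 85, 57) = 85
B (Black): min(59, 85, 70) = 59
F (White): max(79, 19, 63) = 79
G (White): max(7, 15, 30) = 30
H (White): max(66, 2, 11) = 66
E (Black): min(79, 30, 66) = 30
J (White): max(65, 72, 24) = 72
K (White): max(75, 29, 2) = 75
L (White): max(50, 72, 90) = 90
I (Black): min(72, 75, 90) = 72
Root (White): max(59, 30, 72) = 72
White picks the child with the highest value: I (value 72).

I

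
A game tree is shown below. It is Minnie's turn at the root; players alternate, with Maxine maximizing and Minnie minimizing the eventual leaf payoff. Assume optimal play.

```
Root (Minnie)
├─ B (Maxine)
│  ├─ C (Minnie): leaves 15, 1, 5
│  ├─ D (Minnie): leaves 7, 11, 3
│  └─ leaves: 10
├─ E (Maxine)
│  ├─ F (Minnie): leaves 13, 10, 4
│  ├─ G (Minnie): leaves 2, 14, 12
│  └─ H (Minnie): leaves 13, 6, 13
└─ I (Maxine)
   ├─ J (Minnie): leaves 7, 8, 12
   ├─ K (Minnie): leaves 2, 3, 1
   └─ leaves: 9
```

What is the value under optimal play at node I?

9

J: min(7, 8, 12) = 7
K: min(2, 3, 1) = 1
I: max(7, 1, 9) = 9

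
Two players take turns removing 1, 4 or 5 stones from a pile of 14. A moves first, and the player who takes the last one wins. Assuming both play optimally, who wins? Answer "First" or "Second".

Positions where the player to move wins (W) vs loses (L):
i:   0  1  2  3  4  5  6  7  8  9 10 11 12 13 14
     L  W  L  W  W  W  W  W  L  W  L  W  W  W  W
Position 14 is W, so the first player wins.

First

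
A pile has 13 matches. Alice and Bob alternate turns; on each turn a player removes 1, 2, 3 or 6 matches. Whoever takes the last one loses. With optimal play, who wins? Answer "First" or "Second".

i:   0  1  2  3  4  5  6  7  8  9 10 11 12 13
     W  L  W  W  W  L  W  W  W  L  W  W  W  L
Position 13 is L, so the second player wins.

Second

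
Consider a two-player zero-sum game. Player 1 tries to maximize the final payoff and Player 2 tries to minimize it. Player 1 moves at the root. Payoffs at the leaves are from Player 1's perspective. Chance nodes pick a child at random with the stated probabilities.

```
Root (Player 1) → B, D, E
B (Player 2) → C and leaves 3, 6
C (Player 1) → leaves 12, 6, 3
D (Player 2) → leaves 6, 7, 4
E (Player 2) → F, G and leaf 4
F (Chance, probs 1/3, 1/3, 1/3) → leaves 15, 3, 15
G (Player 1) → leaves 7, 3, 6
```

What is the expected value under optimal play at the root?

C (Player 1): max(12, 6, 3) = 12
B (Player 2): min(12, 3, 6) = 3
D (Player 2): min(6, 7, 4) = 4
F (Chance): 1/3·15 + 1/3·3 + 1/3·15 = 11
G (Player 1): max(7, 3, 6) = 7
E (Player 2): min(11, 7, 4) = 4
Root (Player 1): max(3, 4, 4) = 4

4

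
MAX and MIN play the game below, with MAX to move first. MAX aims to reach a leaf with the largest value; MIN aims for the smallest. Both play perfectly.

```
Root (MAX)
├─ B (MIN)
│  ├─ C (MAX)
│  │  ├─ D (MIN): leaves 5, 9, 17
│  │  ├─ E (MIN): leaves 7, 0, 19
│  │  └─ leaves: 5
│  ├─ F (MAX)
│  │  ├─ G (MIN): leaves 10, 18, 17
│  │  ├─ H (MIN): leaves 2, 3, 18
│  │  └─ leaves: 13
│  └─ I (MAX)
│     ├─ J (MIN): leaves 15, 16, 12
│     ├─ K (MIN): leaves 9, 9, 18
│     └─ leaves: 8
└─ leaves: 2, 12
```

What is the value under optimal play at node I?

12

J: min(15, 16, 12) = 12
K: min(9, 9, 18) = 9
I: max(12, 9, 8) = 12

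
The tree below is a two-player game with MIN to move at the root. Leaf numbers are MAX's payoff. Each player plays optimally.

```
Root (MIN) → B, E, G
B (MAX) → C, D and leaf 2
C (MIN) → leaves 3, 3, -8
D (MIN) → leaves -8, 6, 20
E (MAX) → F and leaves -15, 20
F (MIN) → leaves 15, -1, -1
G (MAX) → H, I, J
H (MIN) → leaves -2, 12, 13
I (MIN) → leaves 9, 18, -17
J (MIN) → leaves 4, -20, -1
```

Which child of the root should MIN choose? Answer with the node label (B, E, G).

C (MIN): min(3, 3, -8) = -8
D (MIN): min(-8, 6, 20) = -8
B (MAX): max(-8, -8, 2) = 2
F (MIN): min(15, -1, -1) = -1
E (MAX): max(-1, -15, 20) = 20
H (MIN): min(-2, 12, 13) = -2
I (MIN): min(9, 18, -17) = -17
J (MIN): min(4, -20, -1) = -20
G (MAX): max(-2, -17, -20) = -2
Root (MIN): min(2, 20, -2) = -2
MIN picks the child with the lowest value: G (value -2).

G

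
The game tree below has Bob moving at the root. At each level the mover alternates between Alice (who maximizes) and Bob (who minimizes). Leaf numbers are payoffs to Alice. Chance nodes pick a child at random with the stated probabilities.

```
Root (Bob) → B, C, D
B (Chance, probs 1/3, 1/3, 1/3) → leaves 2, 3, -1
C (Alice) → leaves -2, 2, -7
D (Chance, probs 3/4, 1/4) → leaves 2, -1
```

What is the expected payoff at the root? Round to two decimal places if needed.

1.25

B (Chance): 1/3·2 + 1/3·3 + 1/3·-1 = 1.33
C (Alice): max(-2, 2, -7) = 2
D (Chance): 3/4·2 + 1/4·-1 = 1.25
Root (Bob): min(1.33, 2, 1.25) = 1.25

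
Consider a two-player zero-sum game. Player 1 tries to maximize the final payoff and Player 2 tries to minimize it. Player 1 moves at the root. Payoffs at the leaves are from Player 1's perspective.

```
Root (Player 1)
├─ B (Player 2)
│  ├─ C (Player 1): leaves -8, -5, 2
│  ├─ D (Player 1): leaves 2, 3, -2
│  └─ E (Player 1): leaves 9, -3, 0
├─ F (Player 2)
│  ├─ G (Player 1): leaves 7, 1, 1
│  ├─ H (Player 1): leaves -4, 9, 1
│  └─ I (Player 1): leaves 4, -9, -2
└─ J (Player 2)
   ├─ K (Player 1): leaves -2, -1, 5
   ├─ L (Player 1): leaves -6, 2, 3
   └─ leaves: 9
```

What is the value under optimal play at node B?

C: max(-8, -5, 2) = 2
D: max(2, 3, -2) = 3
E: max(9, -3, 0) = 9
B: min(2, 3, 9) = 2

2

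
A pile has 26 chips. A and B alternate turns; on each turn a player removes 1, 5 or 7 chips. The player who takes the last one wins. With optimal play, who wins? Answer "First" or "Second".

Positions where the player to move wins (W) vs loses (L):
i:   0  1  2  3  4  5  6  7  8  9 10 11 12 13 14 15 16 17 18 19 20 21 22 23 24 25 26
     L  W  L  W  L  W  L  W  L  W  L  W  L  W  L  W  L  W  L  W  L  W  L  W  L  W  L
Position 26 is L, so the second player wins.

Second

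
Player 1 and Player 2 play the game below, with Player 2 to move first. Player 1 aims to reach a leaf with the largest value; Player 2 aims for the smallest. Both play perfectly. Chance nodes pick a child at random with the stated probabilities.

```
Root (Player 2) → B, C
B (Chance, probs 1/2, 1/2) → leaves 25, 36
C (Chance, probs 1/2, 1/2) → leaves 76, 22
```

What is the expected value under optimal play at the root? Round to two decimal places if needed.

B (Chance): 1/2·25 + 1/2·36 = 30.5
C (Chance): 1/2·76 + 1/2·22 = 49
Root (Player 2): min(30.5, 49) = 30.5

30.5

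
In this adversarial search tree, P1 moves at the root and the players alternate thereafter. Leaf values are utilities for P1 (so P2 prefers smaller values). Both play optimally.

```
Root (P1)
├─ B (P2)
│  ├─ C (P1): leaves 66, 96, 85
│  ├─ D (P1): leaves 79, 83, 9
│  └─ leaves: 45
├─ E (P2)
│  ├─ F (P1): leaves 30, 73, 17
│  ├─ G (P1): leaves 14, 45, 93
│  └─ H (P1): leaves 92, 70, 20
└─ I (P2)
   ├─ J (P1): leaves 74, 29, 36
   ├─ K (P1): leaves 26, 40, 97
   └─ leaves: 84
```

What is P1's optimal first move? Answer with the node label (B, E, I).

I

C (P1): max(66, 96, 85) = 96
D (P1): max(79, 83, 9) = 83
B (P2): min(96, 83, 45) = 45
F (P1): max(30, 73, 17) = 73
G (P1): max(14, 45, 93) = 93
H (P1): max(92, 70, 20) = 92
E (P2): min(73, 93, 92) = 73
J (P1): max(74, 29, 36) = 74
K (P1): max(26, 40, 97) = 97
I (P2): min(74, 97, 84) = 74
Root (P1): max(45, 73, 74) = 74
P1 picks the child with the highest value: I (value 74).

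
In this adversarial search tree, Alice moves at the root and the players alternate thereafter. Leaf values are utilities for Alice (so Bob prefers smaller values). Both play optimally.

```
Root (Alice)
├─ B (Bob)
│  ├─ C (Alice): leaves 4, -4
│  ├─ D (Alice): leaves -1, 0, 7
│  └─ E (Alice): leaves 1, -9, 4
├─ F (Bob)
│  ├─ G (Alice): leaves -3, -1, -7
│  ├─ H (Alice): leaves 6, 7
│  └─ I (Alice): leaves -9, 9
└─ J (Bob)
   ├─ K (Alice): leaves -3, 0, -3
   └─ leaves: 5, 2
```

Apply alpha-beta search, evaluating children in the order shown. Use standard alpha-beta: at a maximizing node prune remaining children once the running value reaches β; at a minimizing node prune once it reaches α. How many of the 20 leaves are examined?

C [α=-∞,β=+∞]: v=4
D [α=-∞,β=4]: v=7
E [α=-∞,β=4]: v=4
B [α=-∞,β=+∞]: v=4
G [α=4,β=+∞]: v=-1
F [α=4,β=+∞]: v=-1 after child 1 ≤ α → α-cutoff, skip 2
K [α=4,β=+∞]: v=0
J [α=4,β=+∞]: v=0 after child 1 ≤ α → α-cutoff, skip 2
Root [α=-∞,β=+∞]: v=4
Leaves evaluated: 14 of 20.

14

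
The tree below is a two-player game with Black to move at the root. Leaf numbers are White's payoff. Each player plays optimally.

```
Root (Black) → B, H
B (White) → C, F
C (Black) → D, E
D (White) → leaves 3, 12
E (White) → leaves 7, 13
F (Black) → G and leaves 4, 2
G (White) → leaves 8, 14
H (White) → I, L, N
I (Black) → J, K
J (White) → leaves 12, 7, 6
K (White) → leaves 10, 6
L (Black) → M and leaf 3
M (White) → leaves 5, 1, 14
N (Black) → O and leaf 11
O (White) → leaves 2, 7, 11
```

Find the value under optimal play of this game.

11

D (White): max(3, 12) = 12
E (White): max(7, 13) = 13
C (Black): min(12, 13) = 12
G (White): max(8, 14) = 14
F (Black): min(14, 4, 2) = 2
B (White): max(12, 2) = 12
J (White): max(12, 7, 6) = 12
K (White): max(10, 6) = 10
I (Black): min(12, 10) = 10
M (White): max(5, 1, 14) = 14
L (Black): min(14, 3) = 3
O (White): max(2, 7, 11) = 11
N (Black): min(11, 11) = 11
H (White): max(10, 3, 11) = 11
Root (Black): min(12, 11) = 11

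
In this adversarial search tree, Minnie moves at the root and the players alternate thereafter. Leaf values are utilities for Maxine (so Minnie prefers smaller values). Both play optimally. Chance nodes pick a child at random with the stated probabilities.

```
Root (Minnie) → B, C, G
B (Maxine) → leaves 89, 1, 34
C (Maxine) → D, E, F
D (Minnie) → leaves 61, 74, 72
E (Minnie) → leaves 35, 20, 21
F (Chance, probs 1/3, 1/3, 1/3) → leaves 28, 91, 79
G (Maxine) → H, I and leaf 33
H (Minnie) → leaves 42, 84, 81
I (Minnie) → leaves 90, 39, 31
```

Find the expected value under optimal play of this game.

42

B (Maxine): max(89, 1, 34) = 89
D (Minnie): min(61, 74, 72) = 61
E (Minnie): min(35, 20, 21) = 20
F (Chance): 1/3·28 + 1/3·91 + 1/3·79 = 66
C (Maxine): max(61, 20, 66) = 66
H (Minnie): min(42, 84, 81) = 42
I (Minnie): min(90, 39, 31) = 31
G (Maxine): max(42, 31, 33) = 42
Root (Minnie): min(89, 66, 42) = 42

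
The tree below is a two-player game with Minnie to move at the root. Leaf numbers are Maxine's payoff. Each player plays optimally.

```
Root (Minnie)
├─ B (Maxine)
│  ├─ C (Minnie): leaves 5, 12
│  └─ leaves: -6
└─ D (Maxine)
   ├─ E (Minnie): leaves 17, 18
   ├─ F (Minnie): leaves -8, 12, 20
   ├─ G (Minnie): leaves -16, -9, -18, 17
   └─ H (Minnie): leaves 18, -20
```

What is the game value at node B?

5

C: min(5, 12) = 5
B: max(5, -6) = 5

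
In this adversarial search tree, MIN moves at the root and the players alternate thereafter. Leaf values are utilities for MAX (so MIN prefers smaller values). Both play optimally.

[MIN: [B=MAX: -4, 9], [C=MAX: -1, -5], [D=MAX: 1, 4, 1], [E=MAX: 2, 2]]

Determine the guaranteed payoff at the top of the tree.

B (MAX): max(-4, 9) = 9
C (MAX): max(-1, -5) = -1
D (MAX): max(1, 4, 1) = 4
E (MAX): max(2, 2) = 2
Root (MIN): min(9, -1, 4, 2) = -1

-1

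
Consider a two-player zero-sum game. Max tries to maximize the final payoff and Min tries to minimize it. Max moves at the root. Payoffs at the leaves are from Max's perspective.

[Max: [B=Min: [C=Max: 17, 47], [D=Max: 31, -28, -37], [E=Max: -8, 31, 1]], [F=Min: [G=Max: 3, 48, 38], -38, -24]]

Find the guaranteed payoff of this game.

C (Max): max(17, 47) = 47
D (Max): max(31, -28, -37) = 31
E (Max): max(-8, 31, 1) = 31
B (Min): min(47, 31, 31) = 31
G (Max): max(3, 48, 38) = 48
F (Min): min(48, -38, -24) = -38
Root (Max): max(31, -38) = 31

31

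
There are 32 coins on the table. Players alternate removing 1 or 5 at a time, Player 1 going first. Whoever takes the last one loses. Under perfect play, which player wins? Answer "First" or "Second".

Compute winning (W) and losing (L) positions by backward induction:
i:   0  1  2  3  4  5  6  7  8  9 10 11 12 13 14 15 16 17 18 19 20 21 22 23 24 25 26 27 28 29 30 31 32
     W  L  W  L  W  L  W  L  W  L  W  L  W  L  W  L  W  L  W  L  W  L  W  L  W  L  W  L  W  L  W  L  W
Position 32 is W, so the first player wins.

First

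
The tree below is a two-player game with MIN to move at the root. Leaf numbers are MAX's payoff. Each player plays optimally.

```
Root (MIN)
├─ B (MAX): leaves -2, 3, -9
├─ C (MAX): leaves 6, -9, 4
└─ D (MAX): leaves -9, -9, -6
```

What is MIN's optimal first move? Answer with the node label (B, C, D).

D

B (MAX): max(-2, 3, -9) = 3
C (MAX): max(6, -9, 4) = 6
D (MAX): max(-9, -9, -6) = -6
Root (MIN): min(3, 6, -6) = -6
MIN picks the child with the lowest value: D (value -6).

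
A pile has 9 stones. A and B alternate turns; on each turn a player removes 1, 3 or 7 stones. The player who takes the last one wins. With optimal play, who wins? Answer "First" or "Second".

First

Compute winning (W) and losing (L) positions by backward induction:
i:   0  1  2  3  4  5  6  7  8  9
     L  W  L  W  L  W  L  W  L  W
Position 9 is W, so the first player wins.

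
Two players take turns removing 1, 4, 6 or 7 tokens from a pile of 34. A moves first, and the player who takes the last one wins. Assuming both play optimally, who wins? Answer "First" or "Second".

First

i:   0  1  2  3  4  5  6  7  8  9 10 11 12 13 14 15 16 17 18 19 20 21 22 23 24 25 26 27 28 29 30 31 32 33 34
     L  W  L  W  W  L  W  W  W  W  L  W  W  L  W  L  W  W  L  W  W  W  W  L  W  W  L  W  L  W  W  L  W  W  W
Position 34 is W, so the first player wins.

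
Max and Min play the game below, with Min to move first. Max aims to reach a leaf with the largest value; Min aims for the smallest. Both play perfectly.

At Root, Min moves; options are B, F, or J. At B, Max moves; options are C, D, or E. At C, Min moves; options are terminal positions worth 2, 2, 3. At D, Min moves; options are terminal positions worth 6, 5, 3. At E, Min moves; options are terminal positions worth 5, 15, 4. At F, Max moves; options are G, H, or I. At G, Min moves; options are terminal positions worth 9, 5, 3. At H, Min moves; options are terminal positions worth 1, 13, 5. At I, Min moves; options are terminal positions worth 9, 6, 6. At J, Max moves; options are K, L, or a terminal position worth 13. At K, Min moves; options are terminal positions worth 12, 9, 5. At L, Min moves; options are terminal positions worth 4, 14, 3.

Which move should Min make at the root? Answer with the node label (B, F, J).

B

C (Min): min(2, 2, 3) = 2
D (Min): min(6, 5, 3) = 3
E (Min): min(5, 15, 4) = 4
B (Max): max(2, 3, 4) = 4
G (Min): min(9, 5, 3) = 3
H (Min): min(1, 13, 5) = 1
I (Min): min(9, 6, 6) = 6
F (Max): max(3, 1, 6) = 6
K (Min): min(12, 9, 5) = 5
L (Min): min(4, 14, 3) = 3
J (Max): max(5, 3, 13) = 13
Root (Min): min(4, 6, 13) = 4
Min picks the child with the lowest value: B (value 4).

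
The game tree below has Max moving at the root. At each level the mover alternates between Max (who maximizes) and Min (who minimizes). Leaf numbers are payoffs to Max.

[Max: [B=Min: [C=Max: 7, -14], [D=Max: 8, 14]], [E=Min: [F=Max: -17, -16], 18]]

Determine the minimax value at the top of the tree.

C (Max): max(7, -14) = 7
D (Max): max(8, 14) = 14
B (Min): min(7, 14) = 7
F (Max): max(-17, -16) = -16
E (Min): min(-16, 18) = -16
Root (Max): max(7, -16) = 7

7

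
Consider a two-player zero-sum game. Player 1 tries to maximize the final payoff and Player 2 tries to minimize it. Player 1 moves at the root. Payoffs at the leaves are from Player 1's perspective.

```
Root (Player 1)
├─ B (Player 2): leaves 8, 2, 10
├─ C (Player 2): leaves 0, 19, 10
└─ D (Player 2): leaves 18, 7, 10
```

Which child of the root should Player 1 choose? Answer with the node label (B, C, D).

D

B (Player 2): min(8, 2, 10) = 2
C (Player 2): min(0, 19, 10) = 0
D (Player 2): min(18, 7, 10) = 7
Root (Player 1): max(2, 0, 7) = 7
Player 1 picks the child with the highest value: D (value 7).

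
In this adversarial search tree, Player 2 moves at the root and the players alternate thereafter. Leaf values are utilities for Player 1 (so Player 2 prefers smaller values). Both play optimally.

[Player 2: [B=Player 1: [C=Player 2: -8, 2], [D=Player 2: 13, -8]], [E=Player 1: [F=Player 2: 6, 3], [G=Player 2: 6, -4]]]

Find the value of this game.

-8

C (Player 2): min(-8, 2) = -8
D (Player 2): min(13, -8) = -8
B (Player 1): max(-8, -8) = -8
F (Player 2): min(6, 3) = 3
G (Player 2): min(6, -4) = -4
E (Player 1): max(3, -4) = 3
Root (Player 2): min(-8, 3) = -8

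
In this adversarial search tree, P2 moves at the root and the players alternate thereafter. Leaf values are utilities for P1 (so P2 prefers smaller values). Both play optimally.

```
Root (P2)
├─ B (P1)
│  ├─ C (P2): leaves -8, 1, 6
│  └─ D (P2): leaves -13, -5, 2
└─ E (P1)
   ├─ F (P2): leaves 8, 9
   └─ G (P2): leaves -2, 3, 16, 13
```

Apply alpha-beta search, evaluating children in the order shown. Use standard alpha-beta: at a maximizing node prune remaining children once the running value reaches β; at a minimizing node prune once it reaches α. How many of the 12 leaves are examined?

C [α=-∞,β=+∞]: v=-8
D [α=-8,β=+∞]: v=-13 after child 1 ≤ α → α-cutoff, skip 2
B [α=-∞,β=+∞]: v=-8
F [α=-∞,β=-8]: v=8
E [α=-∞,β=-8]: v=8 after child 1 ≥ β → β-cutoff, skip 1
Root [α=-∞,β=+∞]: v=-8
Leaves evaluated: 6 of 12.

6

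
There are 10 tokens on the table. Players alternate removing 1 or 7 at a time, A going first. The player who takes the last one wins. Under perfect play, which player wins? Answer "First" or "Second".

Second

Mark each pile size as W (mover wins) or L (mover loses):
i:   0  1  2  3  4  5  6  7  8  9 10
     L  W  L  W  L  W  L  W  L  W  L
Position 10 is L, so the second player wins.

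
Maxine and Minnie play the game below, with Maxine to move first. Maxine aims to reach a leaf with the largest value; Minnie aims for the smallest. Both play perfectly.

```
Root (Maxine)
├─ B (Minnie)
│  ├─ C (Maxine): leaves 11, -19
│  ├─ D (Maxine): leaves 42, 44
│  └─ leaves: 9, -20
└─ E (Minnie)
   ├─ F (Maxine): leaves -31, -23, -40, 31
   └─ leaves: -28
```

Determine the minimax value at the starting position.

-20

C (Maxine): max(11, -19) = 11
D (Maxine): max(42, 44) = 44
B (Minnie): min(11, 44, 9, -20) = -20
F (Maxine): max(-31, -23, -40, 31) = 31
E (Minnie): min(31, -28) = -28
Root (Maxine): max(-20, -28) = -20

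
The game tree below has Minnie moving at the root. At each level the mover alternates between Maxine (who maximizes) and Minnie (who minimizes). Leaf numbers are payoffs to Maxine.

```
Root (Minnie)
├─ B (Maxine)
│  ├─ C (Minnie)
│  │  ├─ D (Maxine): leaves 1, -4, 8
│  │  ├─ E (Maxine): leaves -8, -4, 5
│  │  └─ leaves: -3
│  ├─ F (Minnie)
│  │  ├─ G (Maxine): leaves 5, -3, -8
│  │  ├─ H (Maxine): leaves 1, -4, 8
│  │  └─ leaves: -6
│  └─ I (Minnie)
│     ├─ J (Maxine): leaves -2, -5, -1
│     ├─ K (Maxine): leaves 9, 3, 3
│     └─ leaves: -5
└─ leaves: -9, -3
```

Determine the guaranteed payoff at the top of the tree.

D (Maxine): max(1, -4, 8) = 8
E (Maxine): max(-8, -4, 5) = 5
C (Minnie): min(8, 5, -3) = -3
G (Maxine): max(5, -3, -8) = 5
H (Maxine): max(1, -4, 8) = 8
F (Minnie): min(5, 8, -6) = -6
J (Maxine): max(-2, -5, -1) = -1
K (Maxine): max(9, 3, 3) = 9
I (Minnie): min(-1, 9, -5) = -5
B (Maxine): max(-3, -6, -5) = -3
Root (Minnie): min(-3, -9, -3) = -9

-9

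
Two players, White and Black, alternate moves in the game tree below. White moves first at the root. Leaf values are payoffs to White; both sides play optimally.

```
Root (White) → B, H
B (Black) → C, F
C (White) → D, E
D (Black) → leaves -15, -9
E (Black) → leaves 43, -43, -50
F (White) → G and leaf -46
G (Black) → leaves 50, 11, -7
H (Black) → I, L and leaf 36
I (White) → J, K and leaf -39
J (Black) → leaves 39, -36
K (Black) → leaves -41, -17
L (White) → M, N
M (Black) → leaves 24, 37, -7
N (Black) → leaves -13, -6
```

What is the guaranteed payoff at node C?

D: min(-15, -9) = -15
E: min(43, -43, -50) = -50
C: max(-15, -50) = -15

-15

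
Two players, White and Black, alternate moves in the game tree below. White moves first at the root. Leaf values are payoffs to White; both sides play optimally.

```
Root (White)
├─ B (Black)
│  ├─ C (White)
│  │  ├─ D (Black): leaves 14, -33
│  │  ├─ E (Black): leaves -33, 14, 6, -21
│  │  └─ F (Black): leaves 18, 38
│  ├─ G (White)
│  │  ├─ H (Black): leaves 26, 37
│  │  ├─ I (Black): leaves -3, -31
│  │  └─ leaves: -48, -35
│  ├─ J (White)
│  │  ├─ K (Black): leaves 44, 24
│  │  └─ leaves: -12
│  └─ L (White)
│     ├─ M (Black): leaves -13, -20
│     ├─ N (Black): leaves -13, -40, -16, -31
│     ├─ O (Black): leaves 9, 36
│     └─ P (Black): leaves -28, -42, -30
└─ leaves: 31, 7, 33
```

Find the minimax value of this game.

D (Black): min(14, -33) = -33
E (Black): min(-33, 14, 6, -21) = -33
F (Black): min(18, 38) = 18
C (White): max(-33, -33, 18) = 18
H (Black): min(26, 37) = 26
I (Black): min(-3, -31) = -31
G (White): max(26, -31, -48, -35) = 26
K (Black): min(44, 24) = 24
J (White): max(24, -12) = 24
M (Black): min(-13, -20) = -20
N (Black): min(-13, -40, -16, -31) = -40
O (Black): min(9, 36) = 9
P (Black): min(-28, -42, -30) = -42
L (White): max(-20, -40, 9, -42) = 9
B (Black): min(18, 26, 24, 9) = 9
Root (White): max(9, 31, 7, 33) = 33

33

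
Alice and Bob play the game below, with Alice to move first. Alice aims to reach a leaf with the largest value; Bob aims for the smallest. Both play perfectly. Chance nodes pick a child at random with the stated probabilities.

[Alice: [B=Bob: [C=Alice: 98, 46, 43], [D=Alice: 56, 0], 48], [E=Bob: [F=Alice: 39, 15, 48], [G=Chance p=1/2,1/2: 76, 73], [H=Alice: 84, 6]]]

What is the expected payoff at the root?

C (Alice): max(98, 46, 43) = 98
D (Alice): max(56, 0) = 56
B (Bob): min(98, 56, 48) = 48
F (Alice): max(39, 15, 48) = 48
G (Chance): 1/2·76 + 1/2·73 = 74.5
H (Alice): max(84, 6) = 84
E (Bob): min(48, 74.5, 84) = 48
Root (Alice): max(48, 48) = 48

48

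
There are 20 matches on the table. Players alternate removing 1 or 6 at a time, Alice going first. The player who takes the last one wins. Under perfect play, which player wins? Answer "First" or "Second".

First

Positions where the player to move wins (W) vs loses (L):
i:   0  1  2  3  4  5  6  7  8  9 10 11 12 13 14 15 16 17 18 19 20
     L  W  L  W  L  W  W  L  W  L  W  L  W  W  L  W  L  W  L  W  W
Position 20 is W, so the first player wins.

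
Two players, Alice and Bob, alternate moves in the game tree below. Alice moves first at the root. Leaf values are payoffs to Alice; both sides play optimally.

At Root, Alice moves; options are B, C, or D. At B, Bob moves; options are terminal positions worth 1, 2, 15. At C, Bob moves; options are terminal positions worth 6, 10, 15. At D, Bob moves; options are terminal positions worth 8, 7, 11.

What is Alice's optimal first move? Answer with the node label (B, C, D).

B (Bob): min(1, 2, 15) = 1
C (Bob): min(6, 10, 15) = 6
D (Bob): min(8, 7, 11) = 7
Root (Alice): max(1, 6, 7) = 7
Alice picks the child with the highest value: D (value 7).

D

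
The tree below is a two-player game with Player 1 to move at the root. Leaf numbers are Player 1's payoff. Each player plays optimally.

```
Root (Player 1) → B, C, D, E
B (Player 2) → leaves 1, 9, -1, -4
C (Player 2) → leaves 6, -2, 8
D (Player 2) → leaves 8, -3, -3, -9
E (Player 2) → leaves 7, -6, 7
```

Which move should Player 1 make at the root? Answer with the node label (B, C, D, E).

B (Player 2): min(1, 9, -1, -4) = -4
C (Player 2): min(6, -2, 8) = -2
D (Player 2): min(8, -3, -3, -9) = -9
E (Player 2): min(7, -6, 7) = -6
Root (Player 1): max(-4, -2, -9, -6) = -2
Player 1 picks the child with the highest value: C (value -2).

C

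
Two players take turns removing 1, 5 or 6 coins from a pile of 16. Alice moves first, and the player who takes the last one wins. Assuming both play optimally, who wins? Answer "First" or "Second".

First

W/L table (W = player to move can force a win):
i:   0  1  2  3  4  5  6  7  8  9 10 11 12 13 14 15 16
     L  W  L  W  L  W  W  W  W  W  W  L  W  L  W  L  W
Position 16 is W, so the first player wins.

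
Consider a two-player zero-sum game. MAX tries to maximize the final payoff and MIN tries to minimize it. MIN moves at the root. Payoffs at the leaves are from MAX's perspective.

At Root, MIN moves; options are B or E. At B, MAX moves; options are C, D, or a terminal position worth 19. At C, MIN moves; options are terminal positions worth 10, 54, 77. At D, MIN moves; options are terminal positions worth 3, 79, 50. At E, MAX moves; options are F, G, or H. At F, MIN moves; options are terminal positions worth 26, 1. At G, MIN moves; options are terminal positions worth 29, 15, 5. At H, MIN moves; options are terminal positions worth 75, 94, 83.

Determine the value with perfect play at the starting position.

19

C (MIN): min(10, 54, 77) = 10
D (MIN): min(3, 79, 50) = 3
B (MAX): max(10, 3, 19) = 19
F (MIN): min(26, 1) = 1
G (MIN): min(29, 15, 5) = 5
H (MIN): min(75, 94, 83) = 75
E (MAX): max(1, 5, 75) = 75
Root (MIN): min(19, 75) = 19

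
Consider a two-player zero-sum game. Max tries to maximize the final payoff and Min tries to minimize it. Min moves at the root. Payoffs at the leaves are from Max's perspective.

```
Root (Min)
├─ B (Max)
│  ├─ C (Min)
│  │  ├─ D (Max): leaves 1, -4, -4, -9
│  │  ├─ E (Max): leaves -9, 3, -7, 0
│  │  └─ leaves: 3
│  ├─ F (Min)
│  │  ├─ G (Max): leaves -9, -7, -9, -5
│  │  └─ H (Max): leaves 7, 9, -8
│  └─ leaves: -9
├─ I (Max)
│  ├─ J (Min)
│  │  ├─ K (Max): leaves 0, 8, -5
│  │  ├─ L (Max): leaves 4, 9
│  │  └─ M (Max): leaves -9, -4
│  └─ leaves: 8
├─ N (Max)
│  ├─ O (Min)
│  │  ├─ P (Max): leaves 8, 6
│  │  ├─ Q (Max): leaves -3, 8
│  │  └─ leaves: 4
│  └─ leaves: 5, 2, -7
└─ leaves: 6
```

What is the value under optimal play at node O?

P: max(8, 6) = 8
Q: max(-3, 8) = 8
O: min(8, 8, 4) = 4

4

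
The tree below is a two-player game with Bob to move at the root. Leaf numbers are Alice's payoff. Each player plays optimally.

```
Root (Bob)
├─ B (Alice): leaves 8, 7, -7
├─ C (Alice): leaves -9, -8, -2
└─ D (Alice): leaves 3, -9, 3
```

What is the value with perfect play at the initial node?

B (Alice): max(8, 7, -7) = 8
C (Alice): max(-9, -8, -2) = -2
D (Alice): max(3, -9, 3) = 3
Root (Bob): min(8, -2, 3) = -2

-2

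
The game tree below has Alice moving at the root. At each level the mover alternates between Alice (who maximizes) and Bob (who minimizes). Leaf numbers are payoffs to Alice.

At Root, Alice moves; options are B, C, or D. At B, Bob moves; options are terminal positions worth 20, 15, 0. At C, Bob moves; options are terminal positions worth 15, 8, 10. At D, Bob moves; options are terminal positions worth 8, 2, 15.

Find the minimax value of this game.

B (Bob): min(20, 15, 0) = 0
C (Bob): min(15, 8, 10) = 8
D (Bob): min(8, 2, 15) = 2
Root (Alice): max(0, 8, 2) = 8

8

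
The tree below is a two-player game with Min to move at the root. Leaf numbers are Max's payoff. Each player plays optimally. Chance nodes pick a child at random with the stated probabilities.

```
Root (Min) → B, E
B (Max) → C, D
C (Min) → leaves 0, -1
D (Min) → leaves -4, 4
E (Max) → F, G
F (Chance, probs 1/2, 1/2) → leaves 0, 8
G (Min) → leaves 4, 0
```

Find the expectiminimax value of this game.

-1

C (Min): min(0, -1) = -1
D (Min): min(-4, 4) = -4
B (Max): max(-1, -4) = -1
F (Chance): 1/2·0 + 1/2·8 = 4
G (Min): min(4, 0) = 0
E (Max): max(4, 0) = 4
Root (Min): min(-1, 4) = -1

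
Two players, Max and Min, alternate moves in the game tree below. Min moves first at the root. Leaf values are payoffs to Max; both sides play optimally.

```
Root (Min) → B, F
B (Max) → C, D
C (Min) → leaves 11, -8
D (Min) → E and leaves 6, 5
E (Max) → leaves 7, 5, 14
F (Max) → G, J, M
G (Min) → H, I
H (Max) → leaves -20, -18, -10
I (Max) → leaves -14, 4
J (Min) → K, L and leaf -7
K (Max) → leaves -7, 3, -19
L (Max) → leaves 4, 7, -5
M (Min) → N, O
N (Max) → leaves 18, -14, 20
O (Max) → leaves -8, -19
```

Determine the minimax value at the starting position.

-7

C (Min): min(11, -8) = -8
E (Max): max(7, 5, 14) = 14
D (Min): min(14, 6, 5) = 5
B (Max): max(-8, 5) = 5
H (Max): max(-20, -18, -10) = -10
I (Max): max(-14, 4) = 4
G (Min): min(-10, 4) = -10
K (Max): max(-7, 3, -19) = 3
L (Max): max(4, 7, -5) = 7
J (Min): min(3, 7, -7) = -7
N (Max): max(18, -14, 20) = 20
O (Max): max(-8, -19) = -8
M (Min): min(20, -8) = -8
F (Max): max(-10, -7, -8) = -7
Root (Min): min(5, -7) = -7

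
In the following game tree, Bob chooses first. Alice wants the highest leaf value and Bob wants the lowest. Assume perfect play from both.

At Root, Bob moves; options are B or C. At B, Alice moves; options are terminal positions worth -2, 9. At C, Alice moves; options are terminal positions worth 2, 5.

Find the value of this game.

B (Alice): max(-2, 9) = 9
C (Alice): max(2, 5) = 5
Root (Bob): min(9, 5) = 5

5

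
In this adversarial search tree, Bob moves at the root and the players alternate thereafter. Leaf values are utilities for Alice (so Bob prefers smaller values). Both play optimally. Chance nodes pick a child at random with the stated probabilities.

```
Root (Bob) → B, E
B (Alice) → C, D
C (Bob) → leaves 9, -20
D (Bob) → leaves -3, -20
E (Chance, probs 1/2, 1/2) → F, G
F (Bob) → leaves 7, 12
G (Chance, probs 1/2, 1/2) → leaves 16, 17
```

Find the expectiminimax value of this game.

-20

C (Bob): min(9, -20) = -20
D (Bob): min(-3, -20) = -20
B (Alice): max(-20, -20) = -20
F (Bob): min(7, 12) = 7
G (Chance): 1/2·16 + 1/2·17 = 16.5
E (Chance): 1/2·7 + 1/2·16.5 = 11.75
Root (Bob): min(-20, 11.75) = -20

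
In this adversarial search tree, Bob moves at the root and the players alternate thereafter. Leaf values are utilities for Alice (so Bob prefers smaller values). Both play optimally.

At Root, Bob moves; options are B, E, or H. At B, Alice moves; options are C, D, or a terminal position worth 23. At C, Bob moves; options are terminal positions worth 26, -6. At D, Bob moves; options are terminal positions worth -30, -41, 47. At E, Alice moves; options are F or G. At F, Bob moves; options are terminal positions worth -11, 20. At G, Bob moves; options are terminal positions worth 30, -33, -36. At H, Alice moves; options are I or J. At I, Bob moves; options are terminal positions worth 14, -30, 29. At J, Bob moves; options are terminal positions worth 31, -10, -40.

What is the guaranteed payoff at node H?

-30

I: min(14, -30, 29) = -30
J: min(31, -10, -40) = -40
H: max(-30, -40) = -30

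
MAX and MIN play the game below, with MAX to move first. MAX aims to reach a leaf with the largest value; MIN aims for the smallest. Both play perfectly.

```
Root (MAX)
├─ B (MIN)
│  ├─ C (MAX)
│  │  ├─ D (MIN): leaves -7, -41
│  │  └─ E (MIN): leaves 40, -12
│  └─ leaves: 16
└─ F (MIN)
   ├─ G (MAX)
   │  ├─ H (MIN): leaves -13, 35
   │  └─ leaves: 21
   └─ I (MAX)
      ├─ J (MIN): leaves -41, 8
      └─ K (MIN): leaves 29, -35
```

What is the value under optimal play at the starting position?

-12

D (MIN): min(-7, -41) = -41
E (MIN): min(40, -12) = -12
C (MAX): max(-41, -12) = -12
B (MIN): min(-12, 16) = -12
H (MIN): min(-13, 35) = -13
G (MAX): max(-13, 21) = 21
J (MIN): min(-41, 8) = -41
K (MIN): min(29, -35) = -35
I (MAX): max(-41, -35) = -35
F (MIN): min(21, -35) = -35
Root (MAX): max(-12, -35) = -12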